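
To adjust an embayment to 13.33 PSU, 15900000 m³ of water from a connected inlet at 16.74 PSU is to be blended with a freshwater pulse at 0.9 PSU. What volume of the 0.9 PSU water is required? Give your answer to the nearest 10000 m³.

Salt balance: 15,900,000×16.74 + V×0.9 = (15,900,000+V)×13.33
266,166,000 + 0.9V = 211,947,000 + 13.33V
54,219,000 = 12.43V
V = 4,361,946.9 m³

4360000 m³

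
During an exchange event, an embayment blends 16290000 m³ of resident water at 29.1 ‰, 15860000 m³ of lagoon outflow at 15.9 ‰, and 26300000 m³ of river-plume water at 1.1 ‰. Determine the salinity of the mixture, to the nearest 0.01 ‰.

Salt balance:
salt = 16,290,000×29.1 + 15,860,000×15.9 + 26,300,000×1.1 = 474,039,000 + 252,174,000 + 28,930,000 = 755,143,000
volume = 16,290,000 + 15,860,000 + 26,300,000 = 58,450,000 m³
S = 755,143,000 / 58,450,000 = 12.9195 ‰

12.92 ‰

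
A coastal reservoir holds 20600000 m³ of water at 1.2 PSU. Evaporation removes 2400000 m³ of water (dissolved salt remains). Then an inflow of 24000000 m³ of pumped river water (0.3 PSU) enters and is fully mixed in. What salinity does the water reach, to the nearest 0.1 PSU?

After evaporation: salt = 20,600,000×1.2 = 24,720,000; volume = 20,600,000 − 2,400,000 = 18,200,000 m³
After mixing: salt = 24,720,000 + 24,000,000×0.3 = 31,920,000; volume = 18,200,000 + 24,000,000 = 42,200,000 m³
S = 31,920,000 / 42,200,000 = 0.7564 PSU

0.8 PSU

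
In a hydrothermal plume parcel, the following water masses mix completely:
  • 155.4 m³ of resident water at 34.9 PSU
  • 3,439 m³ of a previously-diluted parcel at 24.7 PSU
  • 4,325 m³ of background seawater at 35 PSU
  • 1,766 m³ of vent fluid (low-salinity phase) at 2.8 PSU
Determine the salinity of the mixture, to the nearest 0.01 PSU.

Weighted by volume,
salt = 155.4×34.9 + 3,439×24.7 + 4,325×35 + 1,766×2.8 = 5,423.46 + 84,943.3 + 151,375 + 4,944.8 = 246,686.56
volume = 155.4 + 3,439 + 4,325 + 1,766 = 9,685.4 m³
S = 246,686.56 / 9,685.4 = 25.4699 PSU

25.47 PSU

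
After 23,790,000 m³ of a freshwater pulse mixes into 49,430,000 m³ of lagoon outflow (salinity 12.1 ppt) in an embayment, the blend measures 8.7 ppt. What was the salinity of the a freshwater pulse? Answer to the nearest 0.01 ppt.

1.64 ppt

Salt balance: 49,430,000×12.1 + 23,790,000×S = 73,220,000×8.7
598,103,000 + 23,790,000·S = 637,014,000
S = (637,014,000 − 598,103,000) / 23,790,000 = 1.6356 ppt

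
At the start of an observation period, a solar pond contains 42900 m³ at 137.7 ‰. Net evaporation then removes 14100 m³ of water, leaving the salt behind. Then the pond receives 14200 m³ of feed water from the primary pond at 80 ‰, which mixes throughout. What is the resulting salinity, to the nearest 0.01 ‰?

163.80 ‰

After evaporation: salt = 42,900×137.7 = 5,907,330; volume = 42,900 − 14,100 = 28,800 m³
After mixing: salt = 5,907,330 + 14,200×80 = 7,043,330; volume = 28,800 + 14,200 = 43,000 m³
S = 7,043,330 / 43,000 = 163.7984 ‰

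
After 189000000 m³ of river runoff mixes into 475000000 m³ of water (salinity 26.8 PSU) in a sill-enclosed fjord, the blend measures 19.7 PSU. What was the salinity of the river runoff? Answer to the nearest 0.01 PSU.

Salt balance: 475,000,000×26.8 + 189,000,000×S = 664,000,000×19.7
12,730,000,000 + 189,000,000·S = 13,080,800,000
S = (13,080,800,000 − 12,730,000,000) / 189,000,000 = 1.8561 PSU

1.86 PSU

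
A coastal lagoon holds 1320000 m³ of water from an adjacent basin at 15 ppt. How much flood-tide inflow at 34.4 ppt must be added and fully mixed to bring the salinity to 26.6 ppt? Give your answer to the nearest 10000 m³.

Salt balance: 1,320,000×15 + V×34.4 = (1,320,000+V)×26.6
19,800,000 + 34.4V = 35,112,000 + 26.6V
15,312,000 = 7.8V
V = 1,963,076.92 m³

1960000 m³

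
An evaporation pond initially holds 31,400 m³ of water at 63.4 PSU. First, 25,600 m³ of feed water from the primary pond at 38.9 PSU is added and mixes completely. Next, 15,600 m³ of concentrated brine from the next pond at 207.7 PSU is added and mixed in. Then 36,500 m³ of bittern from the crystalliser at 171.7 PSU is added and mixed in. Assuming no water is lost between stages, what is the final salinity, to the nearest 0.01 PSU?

Salt balance:
Initial salt = 31,400×63.4 = 1,990,760
After stage 1: salt = 1,990,760 + 25,600×38.9 = 2,986,600; volume = 57,000 m³; S = 52.396 PSU
After stage 2: salt = 2,986,600 + 15,600×207.7 = 6,226,720; volume = 72,600 m³; S = 85.767 PSU
After stage 3: salt = 6,226,720 + 36,500×171.7 = 12,493,770; volume = 109,100 m³
S = 12,493,770 / 109,100 = 114.5167 PSU

114.52 PSU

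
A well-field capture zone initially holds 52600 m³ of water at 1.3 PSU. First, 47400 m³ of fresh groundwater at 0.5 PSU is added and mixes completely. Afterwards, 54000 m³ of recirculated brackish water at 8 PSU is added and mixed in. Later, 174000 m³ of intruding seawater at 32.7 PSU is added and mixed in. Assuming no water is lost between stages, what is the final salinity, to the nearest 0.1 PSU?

Weighted by volume,
Initial salt = 52,600×1.3 = 68,380
After stage 1: salt = 68,380 + 47,400×0.5 = 92,080; volume = 100,000 m³; S = 0.921 PSU
After stage 2: salt = 92,080 + 54,000×8 = 524,080; volume = 154,000 m³; S = 3.403 PSU
After stage 3: salt = 524,080 + 174,000×32.7 = 6,213,880; volume = 328,000 m³
S = 6,213,880 / 328,000 = 18.9448 PSU

18.9 PSU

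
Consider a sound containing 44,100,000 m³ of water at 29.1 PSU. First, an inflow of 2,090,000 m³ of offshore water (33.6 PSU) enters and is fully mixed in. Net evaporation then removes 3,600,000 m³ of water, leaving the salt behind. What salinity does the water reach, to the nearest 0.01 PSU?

After mixing: salt = 44,100,000×29.1 + 2,090,000×33.6 = 1,353,534,000; volume = 46,190,000 m³
After evaporation: salt unchanged = 1,353,534,000; volume = 46,190,000 − 3,600,000 = 42,590,000 m³
S = 1,353,534,000 / 42,590,000 = 31.7806 PSU

31.78 PSU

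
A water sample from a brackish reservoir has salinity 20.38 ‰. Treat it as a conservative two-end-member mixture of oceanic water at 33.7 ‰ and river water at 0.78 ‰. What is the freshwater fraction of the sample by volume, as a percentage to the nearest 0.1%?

Let f be the freshwater fraction. Salt balance per unit volume:
f×0.78 + (1−f)×33.7 = 20.38
f = (33.7 − 20.38) / (33.7 − 0.78) = 13.32/32.92 = 0.4046

40.5%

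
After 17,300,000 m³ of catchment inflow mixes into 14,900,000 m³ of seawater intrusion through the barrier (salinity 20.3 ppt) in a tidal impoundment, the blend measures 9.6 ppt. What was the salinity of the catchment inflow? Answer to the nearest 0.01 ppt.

Salt balance: 14,900,000×20.3 + 17,300,000×S = 32,200,000×9.6
302,470,000 + 17,300,000·S = 309,120,000
S = (309,120,000 − 302,470,000) / 17,300,000 = 0.3844 ppt

0.38 ppt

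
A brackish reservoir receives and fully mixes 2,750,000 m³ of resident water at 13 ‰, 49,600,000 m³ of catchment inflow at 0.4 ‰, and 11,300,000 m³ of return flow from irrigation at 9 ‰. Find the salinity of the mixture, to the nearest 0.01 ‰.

Weighted by volume,
salt = 2,750,000×13 + 49,600,000×0.4 + 11,300,000×9 = 35,750,000 + 19,840,000 + 101,700,000 = 157,290,000
volume = 2,750,000 + 49,600,000 + 11,300,000 = 63,650,000 m³
S = 157,290,000 / 63,650,000 = 2.4712 ‰

2.47 ‰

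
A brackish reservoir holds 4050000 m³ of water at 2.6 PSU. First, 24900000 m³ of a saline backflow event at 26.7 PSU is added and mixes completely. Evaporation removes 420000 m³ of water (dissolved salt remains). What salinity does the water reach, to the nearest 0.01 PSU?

After mixing: salt = 4,050,000×2.6 + 24,900,000×26.7 = 675,360,000; volume = 28,950,000 m³
After evaporation: salt unchanged = 675,360,000; volume = 28,950,000 − 420,000 = 28,530,000 m³
S = 675,360,000 / 28,530,000 = 23.6719 PSU

23.67 PSU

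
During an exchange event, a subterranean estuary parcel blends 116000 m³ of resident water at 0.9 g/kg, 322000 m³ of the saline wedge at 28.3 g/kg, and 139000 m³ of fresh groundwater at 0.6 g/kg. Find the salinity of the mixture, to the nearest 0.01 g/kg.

Weighted by volume,
salt = 116,000×0.9 + 322,000×28.3 + 139,000×0.6 = 104,400 + 9,112,600 + 83,400 = 9,300,400
volume = 116,000 + 322,000 + 139,000 = 577,000 m³
S = 9,300,400 / 577,000 = 16.1185 g/kg

16.12 g/kg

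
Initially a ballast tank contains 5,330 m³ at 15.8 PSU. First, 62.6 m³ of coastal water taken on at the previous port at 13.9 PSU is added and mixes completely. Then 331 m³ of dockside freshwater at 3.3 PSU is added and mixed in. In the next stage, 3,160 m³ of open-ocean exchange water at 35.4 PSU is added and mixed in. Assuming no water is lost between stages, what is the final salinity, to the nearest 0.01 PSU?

22.29 PSU

Mass of salt is conserved:
Initial salt = 5,330×15.8 = 84,214
After stage 1: salt = 84,214 + 62.6×13.9 = 85,084.14; volume = 5,392.6 m³; S = 15.778 PSU
After stage 2: salt = 85,084.14 + 331×3.3 = 86,176.44; volume = 5,723.6 m³; S = 15.056 PSU
After stage 3: salt = 86,176.44 + 3,160×35.4 = 198,040.44; volume = 8,883.6 m³
S = 198,040.44 / 8,883.6 = 22.2928 PSU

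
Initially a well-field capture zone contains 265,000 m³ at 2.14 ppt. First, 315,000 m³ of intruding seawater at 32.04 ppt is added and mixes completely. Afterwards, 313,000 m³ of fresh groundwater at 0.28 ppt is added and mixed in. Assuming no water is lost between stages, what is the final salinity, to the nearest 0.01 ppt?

12.04 ppt

Total salt / total volume:
Initial salt = 265,000×2.14 = 567,100
After stage 1: salt = 567,100 + 315,000×32.04 = 10,659,700; volume = 580,000 m³; S = 18.379 ppt
After stage 2: salt = 10,659,700 + 313,000×0.28 = 10,747,340; volume = 893,000 m³
S = 10,747,340 / 893,000 = 12.0351 ppt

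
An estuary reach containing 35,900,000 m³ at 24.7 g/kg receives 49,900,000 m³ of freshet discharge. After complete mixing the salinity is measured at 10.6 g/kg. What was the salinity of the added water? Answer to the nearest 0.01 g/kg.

0.46 g/kg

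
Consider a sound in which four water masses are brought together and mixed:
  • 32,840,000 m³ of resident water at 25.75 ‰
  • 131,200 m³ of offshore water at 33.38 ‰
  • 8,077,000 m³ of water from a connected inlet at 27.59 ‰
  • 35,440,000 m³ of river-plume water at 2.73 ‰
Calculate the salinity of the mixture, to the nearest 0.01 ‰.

15.29 ‰

Salt balance:
salt = 32,840,000×25.75 + 131,200×33.38 + 8,077,000×27.59 + 35,440,000×2.73 = 845,630,000 + 4,379,456 + 222,844,430 + 96,751,200 = 1,169,605,086
volume = 32,840,000 + 131,200 + 8,077,000 + 35,440,000 = 76,488,200 m³
S = 1,169,605,086 / 76,488,200 = 15.2913 ‰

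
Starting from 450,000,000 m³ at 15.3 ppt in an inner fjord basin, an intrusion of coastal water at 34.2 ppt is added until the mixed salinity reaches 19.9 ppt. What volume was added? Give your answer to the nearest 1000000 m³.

145000000 m³

Salt balance: 450,000,000×15.3 + V×34.2 = (450,000,000+V)×19.9
6,885,000,000 + 34.2V = 8,955,000,000 + 19.9V
2,070,000,000 = 14.3V
V = 144,755,244.76 m³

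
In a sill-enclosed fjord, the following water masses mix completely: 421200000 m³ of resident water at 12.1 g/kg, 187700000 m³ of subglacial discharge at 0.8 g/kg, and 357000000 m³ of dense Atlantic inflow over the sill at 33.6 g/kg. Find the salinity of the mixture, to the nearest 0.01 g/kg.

17.85 g/kg

Total salt / total volume:
salt = 421,200,000×12.1 + 187,700,000×0.8 + 357,000,000×33.6 = 5,096,520,000 + 150,160,000 + 11,995,200,000 = 17,241,880,000
volume = 421,200,000 + 187,700,000 + 357,000,000 = 965,900,000 m³
S = 17,241,880,000 / 965,900,000 = 17.8506 g/kg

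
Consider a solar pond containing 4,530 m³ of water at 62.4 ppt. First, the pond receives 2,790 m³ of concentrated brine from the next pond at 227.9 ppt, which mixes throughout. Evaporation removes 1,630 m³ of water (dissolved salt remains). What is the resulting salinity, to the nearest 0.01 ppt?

161.43 ppt

After mixing: salt = 4,530×62.4 + 2,790×227.9 = 918,513; volume = 7,320 m³
After evaporation: salt unchanged = 918,513; volume = 7,320 − 1,630 = 5,690 m³
S = 918,513 / 5,690 = 161.4258 ppt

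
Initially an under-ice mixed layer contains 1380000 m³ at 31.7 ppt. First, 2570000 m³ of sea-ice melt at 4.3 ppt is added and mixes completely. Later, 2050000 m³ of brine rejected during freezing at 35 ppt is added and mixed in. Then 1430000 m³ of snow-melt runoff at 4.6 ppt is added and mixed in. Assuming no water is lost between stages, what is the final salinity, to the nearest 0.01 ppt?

Salt balance:
Initial salt = 1,380,000×31.7 = 43,746,000
After stage 1: salt = 43,746,000 + 2,570,000×4.3 = 54,797,000; volume = 3,950,000 m³; S = 13.873 ppt
After stage 2: salt = 54,797,000 + 2,050,000×35 = 126,547,000; volume = 6,000,000 m³; S = 21.091 ppt
After stage 3: salt = 126,547,000 + 1,430,000×4.6 = 133,125,000; volume = 7,430,000 m³
S = 133,125,000 / 7,430,000 = 17.9172 ppt

17.92 ppt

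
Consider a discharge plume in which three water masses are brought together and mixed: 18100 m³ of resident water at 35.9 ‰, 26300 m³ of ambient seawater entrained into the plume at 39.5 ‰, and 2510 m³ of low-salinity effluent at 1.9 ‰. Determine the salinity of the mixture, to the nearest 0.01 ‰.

36.10 ‰

Salt balance:
salt = 18,100×35.9 + 26,300×39.5 + 2,510×1.9 = 649,790 + 1,038,850 + 4,769 = 1,693,409
volume = 18,100 + 26,300 + 2,510 = 46,910 m³
S = 1,693,409 / 46,910 = 36.0991 ‰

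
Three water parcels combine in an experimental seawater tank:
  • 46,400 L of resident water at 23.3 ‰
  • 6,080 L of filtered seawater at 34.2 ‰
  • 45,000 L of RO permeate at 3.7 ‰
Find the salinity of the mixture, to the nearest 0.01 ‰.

Conserving salt mass:
salt = 46,400×23.3 + 6,080×34.2 + 45,000×3.7 = 1,081,120 + 207,936 + 166,500 = 1,455,556
volume = 46,400 + 6,080 + 45,000 = 97,480 L
S = 1,455,556 / 97,480 = 14.9318 ‰

14.93 ‰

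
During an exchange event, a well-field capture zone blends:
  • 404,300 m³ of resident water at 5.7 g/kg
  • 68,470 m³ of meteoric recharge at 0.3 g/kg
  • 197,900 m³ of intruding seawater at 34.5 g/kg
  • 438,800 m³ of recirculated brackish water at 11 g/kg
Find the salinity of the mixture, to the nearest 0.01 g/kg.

Total salt / total volume:
salt = 404,300×5.7 + 68,470×0.3 + 197,900×34.5 + 438,800×11 = 2,304,510 + 20,541 + 6,827,550 + 4,826,800 = 13,979,401
volume = 404,300 + 68,470 + 197,900 + 438,800 = 1,109,470 m³
S = 13,979,401 / 1,109,470 = 12.6001 g/kg

12.60 g/kg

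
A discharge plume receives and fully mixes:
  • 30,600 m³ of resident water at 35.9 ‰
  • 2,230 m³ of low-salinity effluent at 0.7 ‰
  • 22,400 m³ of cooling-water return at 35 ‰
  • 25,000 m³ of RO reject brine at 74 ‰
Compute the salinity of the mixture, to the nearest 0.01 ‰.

46.54 ‰

Mass of salt is conserved:
salt = 30,600×35.9 + 2,230×0.7 + 22,400×35 + 25,000×74 = 1,098,540 + 1,561 + 784,000 + 1,850,000 = 3,734,101
volume = 30,600 + 2,230 + 22,400 + 25,000 = 80,230 m³
S = 3,734,101 / 80,230 = 46.5425 ‰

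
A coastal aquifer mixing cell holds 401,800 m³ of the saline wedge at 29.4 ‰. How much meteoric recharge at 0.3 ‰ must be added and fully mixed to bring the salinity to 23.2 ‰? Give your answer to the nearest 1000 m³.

109000 m³

Salt balance: 401,800×29.4 + V×0.3 = (401,800+V)×23.2
11,812,920 + 0.3V = 9,321,760 + 23.2V
2,491,160 = 22.9V
V = 108,784.28 m³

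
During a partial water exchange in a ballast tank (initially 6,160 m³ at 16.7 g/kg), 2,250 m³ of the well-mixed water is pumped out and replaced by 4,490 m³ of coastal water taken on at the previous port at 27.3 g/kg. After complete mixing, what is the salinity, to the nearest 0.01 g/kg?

22.37 g/kg

Remaining after removal: 3,910 m³ at 16.7 g/kg (salt = 65,297)
After addition: salt = 65,297 + 4,490×27.3 = 187,874; volume = 8,400 m³
S = 187,874 / 8,400 = 22.366 g/kg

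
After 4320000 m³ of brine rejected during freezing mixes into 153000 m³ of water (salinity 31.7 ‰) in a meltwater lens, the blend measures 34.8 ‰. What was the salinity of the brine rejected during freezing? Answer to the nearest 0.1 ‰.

Salt balance: 153,000×31.7 + 4,320,000×S = 4,473,000×34.8
4,850,100 + 4,320,000·S = 155,660,400
S = (155,660,400 − 4,850,100) / 4,320,000 = 34.9098 ‰

34.9 ‰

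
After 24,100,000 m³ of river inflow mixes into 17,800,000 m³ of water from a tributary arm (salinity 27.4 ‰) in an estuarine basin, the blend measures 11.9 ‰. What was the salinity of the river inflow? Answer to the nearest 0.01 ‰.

0.45 ‰

Salt balance: 17,800,000×27.4 + 24,100,000×S = 41,900,000×11.9
487,720,000 + 24,100,000·S = 498,610,000
S = (498,610,000 − 487,720,000) / 24,100,000 = 0.4519 ‰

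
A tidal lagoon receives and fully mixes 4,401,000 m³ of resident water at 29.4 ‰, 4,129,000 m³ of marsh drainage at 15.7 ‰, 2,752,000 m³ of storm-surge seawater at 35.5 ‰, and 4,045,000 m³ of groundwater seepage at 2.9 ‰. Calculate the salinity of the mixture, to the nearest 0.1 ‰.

19.8 ‰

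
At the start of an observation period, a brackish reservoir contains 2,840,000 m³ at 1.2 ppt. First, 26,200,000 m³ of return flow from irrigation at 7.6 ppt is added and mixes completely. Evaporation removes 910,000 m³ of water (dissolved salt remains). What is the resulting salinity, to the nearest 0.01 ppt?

7.20 ppt

After mixing: salt = 2,840,000×1.2 + 26,200,000×7.6 = 202,528,000; volume = 29,040,000 m³
After evaporation: salt unchanged = 202,528,000; volume = 29,040,000 − 910,000 = 28,130,000 m³
S = 202,528,000 / 28,130,000 = 7.1997 ppt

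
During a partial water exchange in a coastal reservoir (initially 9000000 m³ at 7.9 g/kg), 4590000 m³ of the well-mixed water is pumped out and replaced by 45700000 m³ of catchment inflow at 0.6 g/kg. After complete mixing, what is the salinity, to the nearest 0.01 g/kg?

1.24 g/kg

Remaining after removal: 4,410,000 m³ at 7.9 g/kg (salt = 34,839,000)
After addition: salt = 34,839,000 + 45,700,000×0.6 = 62,259,000; volume = 50,110,000 m³
S = 62,259,000 / 50,110,000 = 1.2424 g/kg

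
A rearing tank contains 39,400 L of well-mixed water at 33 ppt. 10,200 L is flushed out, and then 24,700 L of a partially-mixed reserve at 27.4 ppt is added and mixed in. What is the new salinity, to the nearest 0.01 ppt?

30.43 ppt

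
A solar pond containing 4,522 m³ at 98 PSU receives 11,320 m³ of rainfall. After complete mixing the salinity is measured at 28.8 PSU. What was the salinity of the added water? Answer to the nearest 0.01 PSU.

1.16 PSU

Salt balance: 4,522×98 + 11,320×S = 15,842×28.8
443,156 + 11,320·S = 456,249.6
S = (456,249.6 − 443,156) / 11,320 = 1.1567 PSU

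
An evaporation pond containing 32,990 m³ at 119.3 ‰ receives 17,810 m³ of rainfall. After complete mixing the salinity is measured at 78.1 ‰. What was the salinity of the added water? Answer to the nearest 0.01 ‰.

1.78 ‰

Salt balance: 32,990×119.3 + 17,810×S = 50,800×78.1
3,935,707 + 17,810·S = 3,967,480
S = (3,967,480 − 3,935,707) / 17,810 = 1.784 ‰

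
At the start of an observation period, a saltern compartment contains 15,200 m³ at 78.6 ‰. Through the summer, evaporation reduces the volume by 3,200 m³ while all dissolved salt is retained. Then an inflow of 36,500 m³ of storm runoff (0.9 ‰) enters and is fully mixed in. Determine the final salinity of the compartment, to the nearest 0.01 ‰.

25.31 ‰

After evaporation: salt = 15,200×78.6 = 1,194,720; volume = 15,200 − 3,200 = 12,000 m³
After mixing: salt = 1,194,720 + 36,500×0.9 = 1,227,570; volume = 12,000 + 36,500 = 48,500 m³
S = 1,227,570 / 48,500 = 25.3107 ‰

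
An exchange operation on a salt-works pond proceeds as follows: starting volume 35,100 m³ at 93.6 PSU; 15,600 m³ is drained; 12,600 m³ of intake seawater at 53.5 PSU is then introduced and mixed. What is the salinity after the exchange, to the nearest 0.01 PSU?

77.86 PSU

Remaining after removal: 19,500 m³ at 93.6 PSU (salt = 1,825,200)
After addition: salt = 1,825,200 + 12,600×53.5 = 2,499,300; volume = 32,100 m³
S = 2,499,300 / 32,100 = 77.8598 PSU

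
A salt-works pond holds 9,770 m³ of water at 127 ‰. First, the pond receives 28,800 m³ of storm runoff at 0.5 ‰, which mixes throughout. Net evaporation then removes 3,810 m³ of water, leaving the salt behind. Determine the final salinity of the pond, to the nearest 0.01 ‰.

36.11 ‰

After mixing: salt = 9,770×127 + 28,800×0.5 = 1,255,190; volume = 38,570 m³
After evaporation: salt unchanged = 1,255,190; volume = 38,570 − 3,810 = 34,760 m³
S = 1,255,190 / 34,760 = 36.1102 ‰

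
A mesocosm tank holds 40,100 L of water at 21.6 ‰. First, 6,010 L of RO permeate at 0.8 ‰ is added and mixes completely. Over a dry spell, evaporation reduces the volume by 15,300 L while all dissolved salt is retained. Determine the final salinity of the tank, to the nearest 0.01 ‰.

28.27 ‰

After mixing: salt = 40,100×21.6 + 6,010×0.8 = 870,968; volume = 46,110 L
After evaporation: salt unchanged = 870,968; volume = 46,110 − 15,300 = 30,810 L
S = 870,968 / 30,810 = 28.269 ‰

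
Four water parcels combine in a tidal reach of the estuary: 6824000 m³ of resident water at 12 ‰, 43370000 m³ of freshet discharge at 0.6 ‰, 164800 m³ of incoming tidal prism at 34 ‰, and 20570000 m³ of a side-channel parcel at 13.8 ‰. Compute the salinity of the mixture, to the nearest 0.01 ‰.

Total salt / total volume:
salt = 6,824,000×12 + 43,370,000×0.6 + 164,800×34 + 20,570,000×13.8 = 81,888,000 + 26,022,000 + 5,603,200 + 283,866,000 = 397,379,200
volume = 6,824,000 + 43,370,000 + 164,800 + 20,570,000 = 70,928,800 m³
S = 397,379,200 / 70,928,800 = 5.6025 ‰

5.60 ‰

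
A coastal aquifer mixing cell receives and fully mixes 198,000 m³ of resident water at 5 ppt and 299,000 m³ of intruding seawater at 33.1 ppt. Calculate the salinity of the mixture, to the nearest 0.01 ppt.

Weighted by volume,
salt = 198,000×5 + 299,000×33.1 = 990,000 + 9,896,900 = 10,886,900
volume = 198,000 + 299,000 = 497,000 m³
S = 10,886,900 / 497,000 = 21.9052 ppt

21.91 ppt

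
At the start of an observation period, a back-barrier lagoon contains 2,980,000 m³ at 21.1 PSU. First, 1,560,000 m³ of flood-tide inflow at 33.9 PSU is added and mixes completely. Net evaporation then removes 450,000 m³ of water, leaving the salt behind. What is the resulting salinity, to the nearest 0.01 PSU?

28.30 PSU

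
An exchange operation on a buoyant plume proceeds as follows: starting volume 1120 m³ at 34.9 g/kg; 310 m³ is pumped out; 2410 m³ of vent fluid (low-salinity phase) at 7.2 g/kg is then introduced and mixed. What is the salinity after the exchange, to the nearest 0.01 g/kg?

14.17 g/kg

Remaining after removal: 810 m³ at 34.9 g/kg (salt = 28,269)
After addition: salt = 28,269 + 2,410×7.2 = 45,621; volume = 3,220 m³
S = 45,621 / 3,220 = 14.168 g/kg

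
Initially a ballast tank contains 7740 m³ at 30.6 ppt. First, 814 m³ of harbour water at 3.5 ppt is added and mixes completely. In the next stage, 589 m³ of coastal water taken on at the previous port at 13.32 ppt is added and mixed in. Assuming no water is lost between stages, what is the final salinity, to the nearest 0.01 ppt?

Mass of salt is conserved:
Initial salt = 7,740×30.6 = 236,844
After stage 1: salt = 236,844 + 814×3.5 = 239,693; volume = 8,554 m³; S = 28.021 ppt
After stage 2: salt = 239,693 + 589×13.32 = 247,538.48; volume = 9,143 m³
S = 247,538.48 / 9,143 = 27.0741 ppt

27.07 ppt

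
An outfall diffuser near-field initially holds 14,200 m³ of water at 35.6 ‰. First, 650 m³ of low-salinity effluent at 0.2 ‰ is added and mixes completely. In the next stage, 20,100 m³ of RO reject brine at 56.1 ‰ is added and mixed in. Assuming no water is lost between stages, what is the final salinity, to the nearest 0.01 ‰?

Total salt / total volume:
Initial salt = 14,200×35.6 = 505,520
After stage 1: salt = 505,520 + 650×0.2 = 505,650; volume = 14,850 m³; S = 34.051 ‰
After stage 2: salt = 505,650 + 20,100×56.1 = 1,633,260; volume = 34,950 m³
S = 1,633,260 / 34,950 = 46.7313 ‰

46.73 ‰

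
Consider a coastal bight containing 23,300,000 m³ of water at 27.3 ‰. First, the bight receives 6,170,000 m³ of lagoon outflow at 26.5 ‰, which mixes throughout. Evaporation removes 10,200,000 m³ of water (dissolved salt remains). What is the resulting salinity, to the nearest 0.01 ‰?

41.49 ‰

After mixing: salt = 23,300,000×27.3 + 6,170,000×26.5 = 799,595,000; volume = 29,470,000 m³
After evaporation: salt unchanged = 799,595,000; volume = 29,470,000 − 10,200,000 = 19,270,000 m³
S = 799,595,000 / 19,270,000 = 41.4943 ‰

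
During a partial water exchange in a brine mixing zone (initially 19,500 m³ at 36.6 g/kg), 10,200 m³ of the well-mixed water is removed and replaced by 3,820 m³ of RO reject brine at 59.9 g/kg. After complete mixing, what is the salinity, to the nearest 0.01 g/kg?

43.38 g/kg

Remaining after removal: 9,300 m³ at 36.6 g/kg (salt = 340,380)
After addition: salt = 340,380 + 3,820×59.9 = 569,198; volume = 13,120 m³
S = 569,198 / 13,120 = 43.384 g/kg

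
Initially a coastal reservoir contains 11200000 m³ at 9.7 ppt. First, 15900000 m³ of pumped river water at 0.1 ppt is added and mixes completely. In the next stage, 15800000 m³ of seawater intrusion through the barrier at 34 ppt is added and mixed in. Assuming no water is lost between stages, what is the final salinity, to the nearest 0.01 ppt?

15.09 ppt

Weighted by volume,
Initial salt = 11,200,000×9.7 = 108,640,000
After stage 1: salt = 108,640,000 + 15,900,000×0.1 = 110,230,000; volume = 27,100,000 m³; S = 4.068 ppt
After stage 2: salt = 110,230,000 + 15,800,000×34 = 647,430,000; volume = 42,900,000 m³
S = 647,430,000 / 42,900,000 = 15.0916 ppt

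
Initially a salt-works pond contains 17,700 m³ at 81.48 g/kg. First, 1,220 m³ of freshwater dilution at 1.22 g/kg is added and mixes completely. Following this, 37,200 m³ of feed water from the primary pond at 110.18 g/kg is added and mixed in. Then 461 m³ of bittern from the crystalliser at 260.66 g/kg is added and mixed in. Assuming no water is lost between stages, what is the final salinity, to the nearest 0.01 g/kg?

Total salt / total volume:
Initial salt = 17,700×81.48 = 1,442,196
After stage 1: salt = 1,442,196 + 1,220×1.22 = 1,443,684.4; volume = 18,920 m³; S = 76.305 g/kg
After stage 2: salt = 1,443,684.4 + 37,200×110.18 = 5,542,380.4; volume = 56,120 m³; S = 98.759 g/kg
After stage 3: salt = 5,542,380.4 + 461×260.66 = 5,662,544.66; volume = 56,581 m³
S = 5,662,544.66 / 56,581 = 100.0786 g/kg

100.08 g/kg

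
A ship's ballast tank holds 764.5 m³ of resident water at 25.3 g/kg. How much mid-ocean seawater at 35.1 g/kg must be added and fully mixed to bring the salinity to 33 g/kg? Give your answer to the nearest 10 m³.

2800 m³

Salt balance: 764.5×25.3 + V×35.1 = (764.5+V)×33
19,341.85 + 35.1V = 25,228.5 + 33V
5,886.65 = 2.1V
V = 2,803.17 m³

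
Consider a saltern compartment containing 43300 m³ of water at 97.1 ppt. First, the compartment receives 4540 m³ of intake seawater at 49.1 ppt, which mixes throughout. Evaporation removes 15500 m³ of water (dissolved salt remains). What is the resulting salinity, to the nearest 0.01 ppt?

After mixing: salt = 43,300×97.1 + 4,540×49.1 = 4,427,344; volume = 47,840 m³
After evaporation: salt unchanged = 4,427,344; volume = 47,840 − 15,500 = 32,340 m³
S = 4,427,344 / 32,340 = 136.8999 ppt

136.90 ppt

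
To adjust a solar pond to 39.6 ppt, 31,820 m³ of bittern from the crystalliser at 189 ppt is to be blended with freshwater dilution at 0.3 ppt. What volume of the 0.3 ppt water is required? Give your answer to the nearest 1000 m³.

121000 m³

Salt balance: 31,820×189 + V×0.3 = (31,820+V)×39.6
6,013,980 + 0.3V = 1,260,072 + 39.6V
4,753,908 = 39.3V
V = 120,964.58 m³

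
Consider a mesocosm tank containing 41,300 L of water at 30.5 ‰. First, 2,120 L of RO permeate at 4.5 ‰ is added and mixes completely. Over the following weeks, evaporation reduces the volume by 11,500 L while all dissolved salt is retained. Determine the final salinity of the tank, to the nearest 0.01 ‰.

39.76 ‰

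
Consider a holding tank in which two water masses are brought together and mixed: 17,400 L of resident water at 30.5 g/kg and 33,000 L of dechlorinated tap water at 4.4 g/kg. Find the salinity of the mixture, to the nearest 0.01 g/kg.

Weighted by volume,
salt = 17,400×30.5 + 33,000×4.4 = 530,700 + 145,200 = 675,900
volume = 17,400 + 33,000 = 50,400 L
S = 675,900 / 50,400 = 13.4107 g/kg

13.41 g/kg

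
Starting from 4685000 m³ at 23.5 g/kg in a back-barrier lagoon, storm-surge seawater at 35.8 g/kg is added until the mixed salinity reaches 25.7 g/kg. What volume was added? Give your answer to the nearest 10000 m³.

1020000 m³

Salt balance: 4,685,000×23.5 + V×35.8 = (4,685,000+V)×25.7
110,097,500 + 35.8V = 120,404,500 + 25.7V
10,307,000 = 10.1V
V = 1,020,495.05 m³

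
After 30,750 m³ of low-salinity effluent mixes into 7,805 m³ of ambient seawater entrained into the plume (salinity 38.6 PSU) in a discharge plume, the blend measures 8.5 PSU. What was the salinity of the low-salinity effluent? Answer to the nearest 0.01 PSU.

0.86 PSU

Salt balance: 7,805×38.6 + 30,750×S = 38,555×8.5
301,273 + 30,750·S = 327,717.5
S = (327,717.5 − 301,273) / 30,750 = 0.86 PSU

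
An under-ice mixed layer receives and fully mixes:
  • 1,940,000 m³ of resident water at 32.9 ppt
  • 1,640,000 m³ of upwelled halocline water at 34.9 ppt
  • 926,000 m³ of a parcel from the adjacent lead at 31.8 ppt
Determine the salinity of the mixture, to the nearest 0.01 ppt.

Salt balance:
salt = 1,940,000×32.9 + 1,640,000×34.9 + 926,000×31.8 = 63,826,000 + 57,236,000 + 29,446,800 = 150,508,800
volume = 1,940,000 + 1,640,000 + 926,000 = 4,506,000 m³
S = 150,508,800 / 4,506,000 = 33.4019 ppt

33.40 ppt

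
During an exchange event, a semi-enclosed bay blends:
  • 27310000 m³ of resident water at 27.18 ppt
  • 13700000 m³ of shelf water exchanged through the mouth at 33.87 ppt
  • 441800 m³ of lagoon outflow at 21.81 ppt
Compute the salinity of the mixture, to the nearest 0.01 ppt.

29.33 ppt

Total salt / total volume:
salt = 27,310,000×27.18 + 13,700,000×33.87 + 441,800×21.81 = 742,285,800 + 464,019,000 + 9,635,658 = 1,215,940,458
volume = 27,310,000 + 13,700,000 + 441,800 = 41,451,800 m³
S = 1,215,940,458 / 41,451,800 = 29.3338 ppt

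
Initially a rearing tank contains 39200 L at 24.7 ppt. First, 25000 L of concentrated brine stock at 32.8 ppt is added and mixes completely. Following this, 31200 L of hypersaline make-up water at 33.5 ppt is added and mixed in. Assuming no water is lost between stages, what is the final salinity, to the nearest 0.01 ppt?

29.70 ppt

Total salt / total volume:
Initial salt = 39,200×24.7 = 968,240
After stage 1: salt = 968,240 + 25,000×32.8 = 1,788,240; volume = 64,200 L; S = 27.854 ppt
After stage 2: salt = 1,788,240 + 31,200×33.5 = 2,833,440; volume = 95,400 L
S = 2,833,440 / 95,400 = 29.7006 ppt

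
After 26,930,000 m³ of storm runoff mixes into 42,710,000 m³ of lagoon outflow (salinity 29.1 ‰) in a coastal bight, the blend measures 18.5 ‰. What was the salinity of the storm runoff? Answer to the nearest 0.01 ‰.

Salt balance: 42,710,000×29.1 + 26,930,000×S = 69,640,000×18.5
1,242,861,000 + 26,930,000·S = 1,288,340,000
S = (1,288,340,000 − 1,242,861,000) / 26,930,000 = 1.6888 ‰

1.69 ‰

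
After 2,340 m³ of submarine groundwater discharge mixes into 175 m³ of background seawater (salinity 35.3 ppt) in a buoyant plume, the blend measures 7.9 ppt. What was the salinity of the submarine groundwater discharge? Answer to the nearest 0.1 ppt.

Salt balance: 175×35.3 + 2,340×S = 2,515×7.9
6,177.5 + 2,340·S = 19,868.5
S = (19,868.5 − 6,177.5) / 2,340 = 5.8509 ppt

5.9 ppt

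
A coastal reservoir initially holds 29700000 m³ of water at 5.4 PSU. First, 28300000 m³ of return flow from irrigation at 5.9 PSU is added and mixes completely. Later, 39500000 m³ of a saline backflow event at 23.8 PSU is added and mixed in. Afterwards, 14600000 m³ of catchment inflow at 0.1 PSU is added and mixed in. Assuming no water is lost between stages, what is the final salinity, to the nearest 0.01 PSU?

11.32 PSU

By conservation of dissolved salt,
Initial salt = 29,700,000×5.4 = 160,380,000
After stage 1: salt = 160,380,000 + 28,300,000×5.9 = 327,350,000; volume = 58,000,000 m³; S = 5.644 PSU
After stage 2: salt = 327,350,000 + 39,500,000×23.8 = 1,267,450,000; volume = 97,500,000 m³; S = 12.999 PSU
After stage 3: salt = 1,267,450,000 + 14,600,000×0.1 = 1,268,910,000; volume = 112,100,000 m³
S = 1,268,910,000 / 112,100,000 = 11.3194 PSU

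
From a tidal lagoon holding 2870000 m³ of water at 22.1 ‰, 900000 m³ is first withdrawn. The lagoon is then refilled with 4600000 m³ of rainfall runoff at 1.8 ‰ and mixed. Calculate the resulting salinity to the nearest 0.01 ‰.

Remaining after removal: 1,970,000 m³ at 22.1 ‰ (salt = 43,537,000)
After addition: salt = 43,537,000 + 4,600,000×1.8 = 51,817,000; volume = 6,570,000 m³
S = 51,817,000 / 6,570,000 = 7.8869 ‰

7.89 ‰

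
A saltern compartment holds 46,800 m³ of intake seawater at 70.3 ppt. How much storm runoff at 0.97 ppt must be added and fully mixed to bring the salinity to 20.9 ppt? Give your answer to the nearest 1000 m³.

116000 m³

Salt balance: 46,800×70.3 + V×0.97 = (46,800+V)×20.9
3,290,040 + 0.97V = 978,120 + 20.9V
2,311,920 = 19.93V
V = 116,002.01 m³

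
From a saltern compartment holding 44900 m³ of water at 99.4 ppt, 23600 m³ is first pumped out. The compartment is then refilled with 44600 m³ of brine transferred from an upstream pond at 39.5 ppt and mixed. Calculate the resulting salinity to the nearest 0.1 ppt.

58.9 ppt

Remaining after removal: 21,300 m³ at 99.4 ppt (salt = 2,117,220)
After addition: salt = 2,117,220 + 44,600×39.5 = 3,878,920; volume = 65,900 m³
S = 3,878,920 / 65,900 = 58.8607 ppt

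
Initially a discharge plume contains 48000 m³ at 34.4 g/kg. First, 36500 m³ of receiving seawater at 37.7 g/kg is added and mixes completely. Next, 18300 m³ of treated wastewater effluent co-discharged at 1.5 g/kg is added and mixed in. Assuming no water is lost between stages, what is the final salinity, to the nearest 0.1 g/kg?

Total salt / total volume:
Initial salt = 48,000×34.4 = 1,651,200
After stage 1: salt = 1,651,200 + 36,500×37.7 = 3,027,250; volume = 84,500 m³; S = 35.825 g/kg
After stage 2: salt = 3,027,250 + 18,300×1.5 = 3,054,700; volume = 102,800 m³
S = 3,054,700 / 102,800 = 29.715 g/kg

29.7 g/kg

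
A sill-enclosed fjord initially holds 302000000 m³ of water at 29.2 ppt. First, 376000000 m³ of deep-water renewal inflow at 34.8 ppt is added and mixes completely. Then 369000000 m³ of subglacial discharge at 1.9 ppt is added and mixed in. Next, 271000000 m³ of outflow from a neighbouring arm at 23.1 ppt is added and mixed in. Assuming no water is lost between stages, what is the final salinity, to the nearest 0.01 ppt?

Total salt / total volume:
Initial salt = 302,000,000×29.2 = 8,818,400,000
After stage 1: salt = 8,818,400,000 + 376,000,000×34.8 = 21,903,200,000; volume = 678,000,000 m³; S = 32.306 ppt
After stage 2: salt = 21,903,200,000 + 369,000,000×1.9 = 22,604,300,000; volume = 1,047,000,000 m³; S = 21.59 ppt
After stage 3: salt = 22,604,300,000 + 271,000,000×23.1 = 28,864,400,000; volume = 1,318,000,000 m³
S = 28,864,400,000 / 1,318,000,000 = 21.9002 ppt

21.90 ppt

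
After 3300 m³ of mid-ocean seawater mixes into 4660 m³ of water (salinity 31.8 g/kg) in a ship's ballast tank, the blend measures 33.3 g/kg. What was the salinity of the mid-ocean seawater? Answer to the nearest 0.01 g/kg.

35.42 g/kg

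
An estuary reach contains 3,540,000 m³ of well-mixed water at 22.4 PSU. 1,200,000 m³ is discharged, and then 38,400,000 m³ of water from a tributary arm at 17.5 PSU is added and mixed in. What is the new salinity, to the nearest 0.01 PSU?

Remaining after removal: 2,340,000 m³ at 22.4 PSU (salt = 52,416,000)
After addition: salt = 52,416,000 + 38,400,000×17.5 = 724,416,000; volume = 40,740,000 m³
S = 724,416,000 / 40,740,000 = 17.7814 PSU

17.78 PSU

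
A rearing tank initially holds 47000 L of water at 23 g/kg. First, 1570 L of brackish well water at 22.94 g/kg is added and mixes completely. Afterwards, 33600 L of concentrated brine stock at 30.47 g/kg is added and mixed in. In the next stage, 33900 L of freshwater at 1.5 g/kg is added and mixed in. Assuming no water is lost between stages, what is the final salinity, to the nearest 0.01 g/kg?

18.88 g/kg

Salt balance:
Initial salt = 47,000×23 = 1,081,000
After stage 1: salt = 1,081,000 + 1,570×22.94 = 1,117,015.8; volume = 48,570 L; S = 22.998 g/kg
After stage 2: salt = 1,117,015.8 + 33,600×30.47 = 2,140,807.8; volume = 82,170 L; S = 26.053 g/kg
After stage 3: salt = 2,140,807.8 + 33,900×1.5 = 2,191,657.8; volume = 116,070 L
S = 2,191,657.8 / 116,070 = 18.8822 g/kg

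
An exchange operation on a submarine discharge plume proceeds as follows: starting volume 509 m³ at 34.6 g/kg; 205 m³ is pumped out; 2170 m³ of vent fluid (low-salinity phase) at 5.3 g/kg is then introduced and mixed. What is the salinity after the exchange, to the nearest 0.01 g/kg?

8.90 g/kg

Remaining after removal: 304 m³ at 34.6 g/kg (salt = 10,518.4)
After addition: salt = 10,518.4 + 2,170×5.3 = 22,019.4; volume = 2,474 m³
S = 22,019.4 / 2,474 = 8.9003 g/kg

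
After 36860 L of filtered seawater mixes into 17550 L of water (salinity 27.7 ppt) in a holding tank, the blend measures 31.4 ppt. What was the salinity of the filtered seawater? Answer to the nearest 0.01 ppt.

Salt balance: 17,550×27.7 + 36,860×S = 54,410×31.4
486,135 + 36,860·S = 1,708,474
S = (1,708,474 − 486,135) / 36,860 = 33.1617 ppt

33.16 ppt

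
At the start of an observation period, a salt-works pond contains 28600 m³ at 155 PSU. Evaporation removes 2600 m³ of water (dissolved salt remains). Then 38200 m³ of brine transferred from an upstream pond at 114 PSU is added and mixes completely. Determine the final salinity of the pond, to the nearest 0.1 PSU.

After evaporation: salt = 28,600×155 = 4,433,000; volume = 28,600 − 2,600 = 26,000 m³
After mixing: salt = 4,433,000 + 38,200×114 = 8,787,800; volume = 26,000 + 38,200 = 64,200 m³
S = 8,787,800 / 64,200 = 136.8816 PSU

136.9 PSU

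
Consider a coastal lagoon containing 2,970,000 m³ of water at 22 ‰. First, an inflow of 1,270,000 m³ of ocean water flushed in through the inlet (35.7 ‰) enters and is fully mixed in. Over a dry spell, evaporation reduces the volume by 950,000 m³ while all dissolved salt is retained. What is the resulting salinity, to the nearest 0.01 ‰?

33.64 ‰

After mixing: salt = 2,970,000×22 + 1,270,000×35.7 = 110,679,000; volume = 4,240,000 m³
After evaporation: salt unchanged = 110,679,000; volume = 4,240,000 − 950,000 = 3,290,000 m³
S = 110,679,000 / 3,290,000 = 33.641 ‰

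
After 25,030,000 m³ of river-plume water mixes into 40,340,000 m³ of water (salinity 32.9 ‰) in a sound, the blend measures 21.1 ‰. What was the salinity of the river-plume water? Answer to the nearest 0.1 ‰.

Salt balance: 40,340,000×32.9 + 25,030,000×S = 65,370,000×21.1
1,327,186,000 + 25,030,000·S = 1,379,307,000
S = (1,379,307,000 − 1,327,186,000) / 25,030,000 = 2.0823 ‰

2.1 ‰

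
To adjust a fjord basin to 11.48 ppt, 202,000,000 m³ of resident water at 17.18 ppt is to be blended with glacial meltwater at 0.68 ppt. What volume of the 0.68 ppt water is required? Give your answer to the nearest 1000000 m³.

107000000 m³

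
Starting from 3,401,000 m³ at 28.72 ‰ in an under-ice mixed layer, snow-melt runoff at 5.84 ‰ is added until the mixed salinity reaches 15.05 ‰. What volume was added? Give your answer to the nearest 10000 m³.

5050000 m³

Salt balance: 3,401,000×28.72 + V×5.84 = (3,401,000+V)×15.05
97,676,720 + 5.84V = 51,185,050 + 15.05V
46,491,670 = 9.21V
V = 5,047,955.48 m³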